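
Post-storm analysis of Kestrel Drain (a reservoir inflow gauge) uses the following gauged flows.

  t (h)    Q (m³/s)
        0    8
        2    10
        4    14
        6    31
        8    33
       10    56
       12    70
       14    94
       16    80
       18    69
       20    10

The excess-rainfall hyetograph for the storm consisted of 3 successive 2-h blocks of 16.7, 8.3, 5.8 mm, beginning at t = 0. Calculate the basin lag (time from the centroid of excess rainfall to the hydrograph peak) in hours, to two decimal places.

Centroid of excess rainfall: t_c = Σ P_i·t̄_i / ΣP_i = 2.2922 h (block centres at 1, 3, 5 h).
Hydrograph peak occurs at t = 14 h, so basin lag t_L = 14 − 2.2922 = 11.71 h.

t_L ≈ 11.71 h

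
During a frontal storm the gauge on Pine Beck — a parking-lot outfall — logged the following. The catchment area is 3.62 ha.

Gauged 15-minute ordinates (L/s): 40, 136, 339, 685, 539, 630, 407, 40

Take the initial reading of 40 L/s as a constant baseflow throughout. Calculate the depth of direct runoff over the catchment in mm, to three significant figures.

Direct runoff: 0.0, 96.0, 299.0, 645.0, 499.0, 590.0, 367.0, 0.0 L/s; ΣQ_DR = 2496 L/s.
V = ΣQ_DR · Δt = 2496 × 900 s = 2.246 × 10^6 L.
Over A = 3.62 ha, depth = V / A = 62.1 mm.

d ≈ 62.1 mm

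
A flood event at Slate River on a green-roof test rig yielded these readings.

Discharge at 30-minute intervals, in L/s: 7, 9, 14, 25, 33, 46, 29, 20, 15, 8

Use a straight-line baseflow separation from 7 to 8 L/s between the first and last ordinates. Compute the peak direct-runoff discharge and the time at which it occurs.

Q_p = 38.44 L/s at t = 2.5 h

Subtracting baseflow gives direct-runoff ordinates: 0.00, 1.89, 6.78, 17.67, 25.56, 38.44, 21.33, 12.22, 7.11, 0.00 L/s.
The maximum is 38.44 L/s, occurring at the reading for t = 2.5 h.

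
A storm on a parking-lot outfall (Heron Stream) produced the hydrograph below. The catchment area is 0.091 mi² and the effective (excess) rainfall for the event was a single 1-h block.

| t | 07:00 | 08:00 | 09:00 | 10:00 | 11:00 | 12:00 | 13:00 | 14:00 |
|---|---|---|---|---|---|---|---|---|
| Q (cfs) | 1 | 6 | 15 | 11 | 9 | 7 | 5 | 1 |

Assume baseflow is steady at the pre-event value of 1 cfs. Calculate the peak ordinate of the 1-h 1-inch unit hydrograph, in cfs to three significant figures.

Direct runoff: 0.0, 5.0, 14.0, 10.0, 8.0, 6.0, 4.0, 0.0 cfs; ΣQ_DR = 47.00 cfs, peak = 14.0 cfs.
Runoff depth d = ΣQ_DR·Δt / A = 47.00 × 3600 / (0.091 mi²) = 0.8003 in.
The 1-inch UH is the DRH scaled by (1 in)/d, so U_p = 14.0 × 1/0.8003 = 17.5 cfs.

U_p ≈ 17.5 cfs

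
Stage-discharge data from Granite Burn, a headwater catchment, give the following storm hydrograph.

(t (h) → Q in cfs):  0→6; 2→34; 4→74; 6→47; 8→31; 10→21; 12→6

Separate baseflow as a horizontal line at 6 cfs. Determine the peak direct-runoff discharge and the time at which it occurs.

Q_p = 68.0 cfs at t = 4 h

Subtracting baseflow gives direct-runoff ordinates: 0.0, 28.0, 68.0, 41.0, 25.0, 15.0, 0.0 cfs.
The maximum is 68.0 cfs, occurring at the reading for t = 4 h.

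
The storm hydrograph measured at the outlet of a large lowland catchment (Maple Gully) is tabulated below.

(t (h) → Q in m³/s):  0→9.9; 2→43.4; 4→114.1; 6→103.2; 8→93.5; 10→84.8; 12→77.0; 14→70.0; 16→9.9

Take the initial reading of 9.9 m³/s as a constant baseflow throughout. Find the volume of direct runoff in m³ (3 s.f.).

Direct-runoff ordinates (Q − Q_b): 0.0, 33.5, 104.2, 93.3, 83.6, 74.9, 67.1, 60.1, 0.0 m³/s.
ΣQ_DR = 516.7 m³/s.
With Δt = 2 h = 7200 s, V = ΣQ_DR · Δt = 516.7 × 7200 = 3.72 × 10^6 m³.

V ≈ 3.72 × 10^6 m³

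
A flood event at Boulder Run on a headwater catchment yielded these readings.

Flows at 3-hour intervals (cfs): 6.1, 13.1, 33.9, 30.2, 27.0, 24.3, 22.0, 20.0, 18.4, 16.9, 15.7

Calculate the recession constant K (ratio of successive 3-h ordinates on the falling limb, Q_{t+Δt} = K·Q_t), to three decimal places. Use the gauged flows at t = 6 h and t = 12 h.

K ≈ 0.892

Using the recession-limb readings at t = 6 h and t = 12 h: Q falls from 33.9 to 27.0 cfs over 2 intervals.
K = (Q₂/Q₁)^(1/2) = (27.0/33.9)^(1/2) = 0.892.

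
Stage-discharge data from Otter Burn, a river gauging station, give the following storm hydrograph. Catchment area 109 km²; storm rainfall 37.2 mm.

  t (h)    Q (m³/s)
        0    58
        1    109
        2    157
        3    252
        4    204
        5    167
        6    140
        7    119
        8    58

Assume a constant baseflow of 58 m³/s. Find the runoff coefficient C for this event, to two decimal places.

ΣQ_DR = 742.0 m³/s; V = ΣQ_DR·Δt = 2.671 × 10^6 m³.
Runoff depth d = V / A = 24.51 mm.
C = d / P = 24.51 / 37.2 = 0.66.

C ≈ 0.66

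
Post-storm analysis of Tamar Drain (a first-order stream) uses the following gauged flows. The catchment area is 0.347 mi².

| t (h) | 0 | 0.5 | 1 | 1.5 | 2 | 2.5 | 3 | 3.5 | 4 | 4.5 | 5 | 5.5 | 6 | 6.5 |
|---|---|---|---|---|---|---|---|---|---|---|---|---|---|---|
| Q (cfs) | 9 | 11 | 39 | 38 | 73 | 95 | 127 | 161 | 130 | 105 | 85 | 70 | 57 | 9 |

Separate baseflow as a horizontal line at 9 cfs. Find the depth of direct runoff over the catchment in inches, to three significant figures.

Direct runoff: 0.0, 2.0, 30.0, 29.0, 64.0, 86.0, 118.0, 152.0, 121.0, 96.0, 76.0, 61.0, 48.0, 0.0 cfs; ΣQ_DR = 883.0 cfs.
V = ΣQ_DR · Δt = 883.0 × 1800 s = 1.589 × 10^6 ft³.
Over A = 0.347 mi², depth = V / A = 1.97 in.

d ≈ 1.97 in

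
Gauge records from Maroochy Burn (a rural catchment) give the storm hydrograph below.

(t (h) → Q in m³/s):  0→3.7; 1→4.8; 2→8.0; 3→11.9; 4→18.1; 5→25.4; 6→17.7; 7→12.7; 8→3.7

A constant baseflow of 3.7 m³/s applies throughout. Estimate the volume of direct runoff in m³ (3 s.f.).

Direct-runoff ordinates (Q − Q_b): 0.0, 1.1, 4.3, 8.2, 14.4, 21.7, 14.0, 9.0, 0.0 m³/s.
ΣQ_DR = 72.70 m³/s.
With Δt = 1 h = 3600 s, V = ΣQ_DR · Δt = 72.70 × 3600 = 2.62 × 10^5 m³.

V ≈ 2.62 × 10^5 m³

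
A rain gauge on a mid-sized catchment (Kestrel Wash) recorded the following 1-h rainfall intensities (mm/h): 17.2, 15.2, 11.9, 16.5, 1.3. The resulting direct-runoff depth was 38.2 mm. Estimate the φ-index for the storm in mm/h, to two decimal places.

Only the 4 blocks with intensity above φ contribute runoff: 17.2, 15.2, 11.9, 16.5 mm/h.
Σ(I−φ)·Δt = d  ⇒  (17.2+15.2+11.9+16.5 − 4φ)·1 = 38.2
φ = (60.80 − 38.2/1) / 4 = 5.65 mm/h.

φ ≈ 5.65 mm/h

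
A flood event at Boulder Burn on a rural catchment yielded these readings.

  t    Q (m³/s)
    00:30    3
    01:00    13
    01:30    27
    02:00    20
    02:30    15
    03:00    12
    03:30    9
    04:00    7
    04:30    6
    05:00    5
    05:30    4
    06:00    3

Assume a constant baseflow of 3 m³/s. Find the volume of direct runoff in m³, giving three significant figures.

V ≈ 1.58 × 10^5 m³

Direct-runoff ordinates (Q − Q_b): 0.0, 10.0, 24.0, 17.0, 12.0, 9.0, 6.0, 4.0, 3.0, 2.0, 1.0, 0.0 m³/s.
ΣQ_DR = 88.00 m³/s.
With Δt = 0.5 h = 1800 s, V = ΣQ_DR · Δt = 88.00 × 1800 = 1.58 × 10^5 m³.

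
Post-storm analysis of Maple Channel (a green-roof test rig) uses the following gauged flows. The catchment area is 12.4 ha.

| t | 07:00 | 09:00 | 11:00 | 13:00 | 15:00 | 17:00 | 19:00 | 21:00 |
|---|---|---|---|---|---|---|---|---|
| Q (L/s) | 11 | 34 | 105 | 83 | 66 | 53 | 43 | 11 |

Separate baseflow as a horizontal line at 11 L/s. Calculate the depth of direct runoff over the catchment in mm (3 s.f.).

Direct runoff: 0.0, 23.0, 94.0, 72.0, 55.0, 42.0, 32.0, 0.0 L/s; ΣQ_DR = 318.0 L/s.
V = ΣQ_DR · Δt = 318.0 × 7200 s = 2.290 × 10^6 L.
Over A = 12.4 ha, depth = V / A = 18.5 mm.

d ≈ 18.5 mm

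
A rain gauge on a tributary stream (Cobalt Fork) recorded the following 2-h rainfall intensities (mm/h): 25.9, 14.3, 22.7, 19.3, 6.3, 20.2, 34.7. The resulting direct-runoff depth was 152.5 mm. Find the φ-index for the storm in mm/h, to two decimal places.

Only the 6 blocks with intensity above φ contribute runoff: 25.9, 14.3, 22.7, 19.3, 20.2, 34.7 mm/h.
Σ(I−φ)·Δt = d  ⇒  (25.9+14.3+22.7+19.3+20.2+34.7 − 6φ)·2 = 152.5
φ = (137.1 − 152.5/2) / 6 = 10.14 mm/h.

φ ≈ 10.14 mm/h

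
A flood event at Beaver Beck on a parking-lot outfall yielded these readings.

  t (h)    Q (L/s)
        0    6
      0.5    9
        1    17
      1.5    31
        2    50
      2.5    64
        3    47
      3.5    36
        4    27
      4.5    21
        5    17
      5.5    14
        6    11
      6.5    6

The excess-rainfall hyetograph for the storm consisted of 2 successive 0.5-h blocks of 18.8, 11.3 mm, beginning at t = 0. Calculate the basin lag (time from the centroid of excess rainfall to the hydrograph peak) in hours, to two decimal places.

Centroid of excess rainfall: t_c = Σ P_i·t̄_i / ΣP_i = 0.4377 h (block centres at 0.25, 0.75 h).
Hydrograph peak occurs at t = 2.5 h, so basin lag t_L = 2.5 − 0.4377 = 2.06 h.

t_L ≈ 2.06 h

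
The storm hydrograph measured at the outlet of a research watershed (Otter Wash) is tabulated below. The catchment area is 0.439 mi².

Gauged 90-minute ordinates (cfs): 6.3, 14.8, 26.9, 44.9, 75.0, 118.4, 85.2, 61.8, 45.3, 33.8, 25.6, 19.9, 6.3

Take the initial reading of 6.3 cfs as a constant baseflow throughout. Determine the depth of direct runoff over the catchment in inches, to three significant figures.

d ≈ 2.55 in

Direct runoff: 0.0, 8.5, 20.6, 38.6, 68.7, 112.1, 78.9, 55.5, 39.0, 27.5, 19.3, 13.6, 0.0 cfs; ΣQ_DR = 482.3 cfs.
V = ΣQ_DR · Δt = 482.3 × 5400 s = 2.604 × 10^6 ft³.
Over A = 0.439 mi², depth = V / A = 2.55 in.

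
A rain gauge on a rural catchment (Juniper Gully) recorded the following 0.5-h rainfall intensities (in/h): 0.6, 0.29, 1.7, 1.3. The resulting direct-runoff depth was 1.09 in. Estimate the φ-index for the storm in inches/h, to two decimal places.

Only the 3 blocks with intensity above φ contribute runoff: 0.6, 1.7, 1.3 in/h.
Σ(I−φ)·Δt = d  ⇒  (0.6+1.7+1.3 − 3φ)·0.5 = 1.09
φ = (3.600 − 1.09/0.5) / 3 = 0.47 in/h.

φ ≈ 0.47 in/h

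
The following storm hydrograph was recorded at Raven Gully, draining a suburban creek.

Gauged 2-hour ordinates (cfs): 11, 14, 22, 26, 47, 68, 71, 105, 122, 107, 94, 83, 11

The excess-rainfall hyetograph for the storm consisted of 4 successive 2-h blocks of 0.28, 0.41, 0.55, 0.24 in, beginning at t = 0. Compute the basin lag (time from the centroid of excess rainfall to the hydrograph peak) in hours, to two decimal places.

Centroid of excess rainfall: t_c = Σ P_i·t̄_i / ΣP_i = 4.0135 h (block centres at 1, 3, 5, 7 h).
Hydrograph peak occurs at t = 16 h, so basin lag t_L = 16 − 4.0135 = 11.99 h.

t_L ≈ 11.99 h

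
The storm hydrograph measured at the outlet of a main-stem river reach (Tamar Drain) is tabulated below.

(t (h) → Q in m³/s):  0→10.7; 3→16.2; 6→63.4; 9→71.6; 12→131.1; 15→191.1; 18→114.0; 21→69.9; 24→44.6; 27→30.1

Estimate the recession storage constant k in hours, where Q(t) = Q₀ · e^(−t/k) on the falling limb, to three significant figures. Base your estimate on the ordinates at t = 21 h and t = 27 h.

On the falling limb, Q drops from 69.9 to 30.1 m³/s between t = 21 h and t = 27 h (Δt = 6 h).
k = −Δt / ln(Q₂/Q₁) = −6 / ln(30.1/69.9) = 7.12 h.

k ≈ 7.12 h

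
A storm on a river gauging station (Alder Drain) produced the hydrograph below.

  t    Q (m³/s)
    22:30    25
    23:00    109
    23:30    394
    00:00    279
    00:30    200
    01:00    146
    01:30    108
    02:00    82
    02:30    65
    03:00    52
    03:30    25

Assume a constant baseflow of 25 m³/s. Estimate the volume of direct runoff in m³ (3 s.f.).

Direct-runoff ordinates (Q − Q_b): 0.0, 84.0, 369.0, 254.0, 175.0, 121.0, 83.0, 57.0, 40.0, 27.0, 0.0 m³/s.
ΣQ_DR = 1210 m³/s.
With Δt = 0.5 h = 1800 s, V = ΣQ_DR · Δt = 1210 × 1800 = 2.18 × 10^6 m³.

V ≈ 2.18 × 10^6 m³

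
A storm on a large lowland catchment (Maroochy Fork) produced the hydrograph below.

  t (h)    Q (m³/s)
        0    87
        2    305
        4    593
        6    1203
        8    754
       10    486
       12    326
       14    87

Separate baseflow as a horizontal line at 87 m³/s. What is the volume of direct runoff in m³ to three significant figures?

V ≈ 2.26 × 10^7 m³

Direct-runoff ordinates (Q − Q_b): 0.0, 218.0, 506.0, 1116.0, 667.0, 399.0, 239.0, 0.0 m³/s.
ΣQ_DR = 3145 m³/s.
With Δt = 2 h = 7200 s, V = ΣQ_DR · Δt = 3145 × 7200 = 2.26 × 10^7 m³.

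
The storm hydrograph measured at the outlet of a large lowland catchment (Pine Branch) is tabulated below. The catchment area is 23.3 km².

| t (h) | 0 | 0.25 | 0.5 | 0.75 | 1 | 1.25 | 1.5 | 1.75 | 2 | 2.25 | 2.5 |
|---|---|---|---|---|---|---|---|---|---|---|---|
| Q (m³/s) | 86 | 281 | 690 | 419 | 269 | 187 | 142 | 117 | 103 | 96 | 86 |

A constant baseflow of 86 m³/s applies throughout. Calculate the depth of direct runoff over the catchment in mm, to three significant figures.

d ≈ 59.1 mm

Direct runoff: 0.0, 195.0, 604.0, 333.0, 183.0, 101.0, 56.0, 31.0, 17.0, 10.0, 0.0 m³/s; ΣQ_DR = 1530 m³/s.
V = ΣQ_DR · Δt = 1530 × 900 s = 1.377 × 10^6 m³.
Over A = 23.3 km², depth = V / A = 59.1 mm.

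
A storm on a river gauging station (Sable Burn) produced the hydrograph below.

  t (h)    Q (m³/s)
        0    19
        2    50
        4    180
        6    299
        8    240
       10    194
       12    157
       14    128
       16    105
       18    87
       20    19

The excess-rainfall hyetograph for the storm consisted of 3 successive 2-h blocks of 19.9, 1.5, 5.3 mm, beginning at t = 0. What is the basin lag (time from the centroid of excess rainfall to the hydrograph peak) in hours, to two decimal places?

Centroid of excess rainfall: t_c = Σ P_i·t̄_i / ΣP_i = 1.9064 h (block centres at 1, 3, 5 h).
Hydrograph peak occurs at t = 6 h, so basin lag t_L = 6 − 1.9064 = 4.09 h.

t_L ≈ 4.09 h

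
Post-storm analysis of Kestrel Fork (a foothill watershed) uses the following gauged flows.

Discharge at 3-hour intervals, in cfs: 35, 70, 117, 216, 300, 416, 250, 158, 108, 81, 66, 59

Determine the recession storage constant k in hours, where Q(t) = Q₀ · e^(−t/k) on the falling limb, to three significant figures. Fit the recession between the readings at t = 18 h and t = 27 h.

On the falling limb, Q drops from 250 to 81 cfs between t = 18 h and t = 27 h (Δt = 9 h).
k = −Δt / ln(Q₂/Q₁) = −9 / ln(81/250) = 7.99 h.

k ≈ 7.99 h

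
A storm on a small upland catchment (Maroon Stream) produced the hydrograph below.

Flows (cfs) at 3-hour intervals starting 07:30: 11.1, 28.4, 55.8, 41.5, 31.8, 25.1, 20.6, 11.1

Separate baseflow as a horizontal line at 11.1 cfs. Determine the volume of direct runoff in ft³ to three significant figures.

Direct-runoff ordinates (Q − Q_b): 0.0, 17.3, 44.7, 30.4, 20.7, 14.0, 9.5, 0.0 cfs.
ΣQ_DR = 136.6 cfs.
With Δt = 3 h = 10800 s, V = ΣQ_DR · Δt = 136.6 × 10800 = 1.48 × 10^6 ft³.

V ≈ 1.48 × 10^6 ft³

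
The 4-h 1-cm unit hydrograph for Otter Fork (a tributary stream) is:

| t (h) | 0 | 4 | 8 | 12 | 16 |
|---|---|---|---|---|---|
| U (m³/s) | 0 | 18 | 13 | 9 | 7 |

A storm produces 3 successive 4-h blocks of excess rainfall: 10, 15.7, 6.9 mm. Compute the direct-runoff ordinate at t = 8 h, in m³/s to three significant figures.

By discrete convolution, Q_j = Σ (P_i / 10 mm) · U_{j−i}.
At t = 8 h (j=2): Q = (10/10)·13 + (15.7/10)·18 + (6.9/10)·0 = 41.3 m³/s.

Q ≈ 41.3 m³/s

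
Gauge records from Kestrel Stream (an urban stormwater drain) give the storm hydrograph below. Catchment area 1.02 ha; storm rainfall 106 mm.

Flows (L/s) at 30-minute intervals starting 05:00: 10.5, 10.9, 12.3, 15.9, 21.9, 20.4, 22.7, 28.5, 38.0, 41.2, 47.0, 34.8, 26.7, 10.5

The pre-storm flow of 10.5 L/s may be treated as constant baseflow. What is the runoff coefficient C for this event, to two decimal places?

C ≈ 0.32

ΣQ_DR = 194.3 L/s; V = ΣQ_DR·Δt = 3.497 × 10^5 L.
Runoff depth d = V / A = 34.29 mm.
C = d / P = 34.29 / 106 = 0.32.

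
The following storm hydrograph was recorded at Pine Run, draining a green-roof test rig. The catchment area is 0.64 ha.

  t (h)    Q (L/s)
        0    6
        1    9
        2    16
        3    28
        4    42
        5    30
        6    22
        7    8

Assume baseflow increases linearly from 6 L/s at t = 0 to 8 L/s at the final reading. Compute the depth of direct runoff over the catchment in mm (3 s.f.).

Direct runoff: 0.00, 2.71, 9.43, 21.14, 34.86, 22.57, 14.29, 0.00 L/s; ΣQ_DR = 105.0 L/s.
V = ΣQ_DR · Δt = 105.0 × 3600 s = 3.780 × 10^5 L.
Over A = 0.64 ha, depth = V / A = 59.1 mm.

d ≈ 59.1 mm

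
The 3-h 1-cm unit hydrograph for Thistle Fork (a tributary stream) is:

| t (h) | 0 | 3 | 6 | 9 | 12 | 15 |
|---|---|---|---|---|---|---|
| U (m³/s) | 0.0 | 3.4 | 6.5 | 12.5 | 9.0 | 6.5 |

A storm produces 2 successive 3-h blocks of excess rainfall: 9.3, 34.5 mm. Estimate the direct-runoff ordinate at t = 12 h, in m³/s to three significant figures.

Q ≈ 51.5 m³/s

By discrete convolution, Q_j = Σ (P_i / 10 mm) · U_{j−i}.
At t = 12 h (j=4): Q = (9.3/10)·9.0 + (34.5/10)·12.5 = 51.5 m³/s.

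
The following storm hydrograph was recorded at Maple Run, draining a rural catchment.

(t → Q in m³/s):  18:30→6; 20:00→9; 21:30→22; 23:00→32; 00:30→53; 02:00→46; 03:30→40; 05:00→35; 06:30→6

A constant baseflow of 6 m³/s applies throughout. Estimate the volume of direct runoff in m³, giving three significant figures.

Direct-runoff ordinates (Q − Q_b): 0.0, 3.0, 16.0, 26.0, 47.0, 40.0, 34.0, 29.0, 0.0 m³/s.
ΣQ_DR = 195.0 m³/s.
With Δt = 1.5 h = 5400 s, V = ΣQ_DR · Δt = 195.0 × 5400 = 1.05 × 10^6 m³.

V ≈ 1.05 × 10^6 m³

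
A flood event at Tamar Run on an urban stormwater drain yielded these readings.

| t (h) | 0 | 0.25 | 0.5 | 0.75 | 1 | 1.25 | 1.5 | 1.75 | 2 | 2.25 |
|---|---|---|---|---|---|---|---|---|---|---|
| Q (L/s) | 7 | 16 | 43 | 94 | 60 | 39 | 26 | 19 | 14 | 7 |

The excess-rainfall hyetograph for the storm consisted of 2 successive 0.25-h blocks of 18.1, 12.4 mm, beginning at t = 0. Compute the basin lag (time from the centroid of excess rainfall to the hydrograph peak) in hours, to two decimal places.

Centroid of excess rainfall: t_c = Σ P_i·t̄_i / ΣP_i = 0.2266 h (block centres at 0.125, 0.375 h).
Hydrograph peak occurs at t = 0.75 h, so basin lag t_L = 0.75 − 0.2266 = 0.52 h.

t_L ≈ 0.52 h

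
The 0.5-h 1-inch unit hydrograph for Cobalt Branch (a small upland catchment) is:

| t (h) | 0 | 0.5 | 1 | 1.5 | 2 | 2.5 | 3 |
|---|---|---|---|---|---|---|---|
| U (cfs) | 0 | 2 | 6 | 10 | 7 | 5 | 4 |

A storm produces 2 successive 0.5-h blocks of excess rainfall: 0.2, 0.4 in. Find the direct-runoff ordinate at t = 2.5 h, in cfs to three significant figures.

By discrete convolution, Q_j = Σ (P_i / 1 in) · U_{j−i}.
At t = 2.5 h (j=5): Q = (0.2/1)·5 + (0.4/1)·7 = 3.80 cfs.

Q ≈ 3.80 cfs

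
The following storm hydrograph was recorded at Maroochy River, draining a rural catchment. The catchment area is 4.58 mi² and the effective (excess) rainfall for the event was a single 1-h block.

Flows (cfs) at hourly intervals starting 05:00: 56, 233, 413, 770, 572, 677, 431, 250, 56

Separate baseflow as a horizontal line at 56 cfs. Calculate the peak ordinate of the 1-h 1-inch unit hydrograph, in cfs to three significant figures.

Direct runoff: 0.0, 177.0, 357.0, 714.0, 516.0, 621.0, 375.0, 194.0, 0.0 cfs; ΣQ_DR = 2954 cfs, peak = 714.0 cfs.
Runoff depth d = ΣQ_DR·Δt / A = 2954 × 3600 / (4.58 mi²) = 0.9994 in.
The 1-inch UH is the DRH scaled by (1 in)/d, so U_p = 714.0 × 1/0.9994 = 714 cfs.

U_p ≈ 714 cfs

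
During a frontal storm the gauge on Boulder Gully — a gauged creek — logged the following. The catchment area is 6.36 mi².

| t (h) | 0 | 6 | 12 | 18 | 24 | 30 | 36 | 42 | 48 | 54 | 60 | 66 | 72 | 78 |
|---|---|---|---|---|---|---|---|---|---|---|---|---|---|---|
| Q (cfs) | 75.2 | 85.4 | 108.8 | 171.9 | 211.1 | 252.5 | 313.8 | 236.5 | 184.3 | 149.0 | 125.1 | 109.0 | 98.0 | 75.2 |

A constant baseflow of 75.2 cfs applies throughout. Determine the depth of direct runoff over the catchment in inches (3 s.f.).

Direct runoff: 0.0, 10.2, 33.6, 96.7, 135.9, 177.3, 238.6, 161.3, 109.1, 73.8, 49.9, 33.8, 22.8, 0.0 cfs; ΣQ_DR = 1143 cfs.
V = ΣQ_DR · Δt = 1143 × 21600 s = 2.469 × 10^7 ft³.
Over A = 6.36 mi², depth = V / A = 1.67 in.

d ≈ 1.67 in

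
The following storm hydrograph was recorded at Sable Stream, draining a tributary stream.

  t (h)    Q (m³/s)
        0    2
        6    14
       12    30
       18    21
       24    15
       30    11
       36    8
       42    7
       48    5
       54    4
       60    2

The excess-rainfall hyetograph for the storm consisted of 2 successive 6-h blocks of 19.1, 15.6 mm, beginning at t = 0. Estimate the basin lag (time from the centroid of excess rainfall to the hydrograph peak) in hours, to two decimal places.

t_L ≈ 6.30 h

Centroid of excess rainfall: t_c = Σ P_i·t̄_i / ΣP_i = 5.6974 h (block centres at 3, 9 h).
Hydrograph peak occurs at t = 12 h, so basin lag t_L = 12 − 5.6974 = 6.30 h.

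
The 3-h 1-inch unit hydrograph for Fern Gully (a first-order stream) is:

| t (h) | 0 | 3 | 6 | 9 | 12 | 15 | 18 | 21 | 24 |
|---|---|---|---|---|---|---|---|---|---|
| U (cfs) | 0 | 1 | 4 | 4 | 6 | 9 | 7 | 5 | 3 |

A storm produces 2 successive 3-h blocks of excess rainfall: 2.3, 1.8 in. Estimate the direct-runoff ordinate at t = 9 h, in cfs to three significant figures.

By discrete convolution, Q_j = Σ (P_i / 1 in) · U_{j−i}.
At t = 9 h (j=3): Q = (2.3/1)·4 + (1.8/1)·4 = 16.4 cfs.

Q ≈ 16.4 cfs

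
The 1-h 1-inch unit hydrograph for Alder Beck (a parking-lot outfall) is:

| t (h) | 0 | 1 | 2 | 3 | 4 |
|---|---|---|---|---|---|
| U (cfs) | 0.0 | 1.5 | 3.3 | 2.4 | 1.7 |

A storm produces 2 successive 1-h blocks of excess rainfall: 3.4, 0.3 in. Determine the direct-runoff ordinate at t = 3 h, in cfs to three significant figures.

By discrete convolution, Q_j = Σ (P_i / 1 in) · U_{j−i}.
At t = 3 h (j=3): Q = (3.4/1)·2.4 + (0.3/1)·3.3 = 9.15 cfs.

Q ≈ 9.15 cfs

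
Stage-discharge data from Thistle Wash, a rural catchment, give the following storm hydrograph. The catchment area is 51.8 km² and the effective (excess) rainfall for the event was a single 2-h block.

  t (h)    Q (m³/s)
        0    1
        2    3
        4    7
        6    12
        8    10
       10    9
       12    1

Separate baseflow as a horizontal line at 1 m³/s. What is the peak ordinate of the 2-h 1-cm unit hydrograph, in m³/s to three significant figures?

U_p ≈ 22.0 m³/s

Direct runoff: 0.0, 2.0, 6.0, 11.0, 9.0, 8.0, 0.0 m³/s; ΣQ_DR = 36.00 m³/s, peak = 11.0 m³/s.
Runoff depth d = ΣQ_DR·Δt / A = 36.00 × 7200 / (51.8 km²) = 5.004 mm.
The 1-cm UH is the DRH scaled by (10 mm)/d, so U_p = 11.0 × 10/5.004 = 22.0 m³/s.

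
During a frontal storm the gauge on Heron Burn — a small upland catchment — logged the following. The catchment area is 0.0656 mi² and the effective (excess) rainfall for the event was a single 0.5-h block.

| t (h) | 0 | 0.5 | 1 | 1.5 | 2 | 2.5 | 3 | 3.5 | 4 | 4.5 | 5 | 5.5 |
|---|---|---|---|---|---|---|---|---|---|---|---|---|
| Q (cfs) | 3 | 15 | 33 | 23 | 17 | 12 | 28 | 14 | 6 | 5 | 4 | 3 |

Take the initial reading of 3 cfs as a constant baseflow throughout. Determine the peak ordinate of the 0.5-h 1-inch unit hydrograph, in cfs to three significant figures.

U_p ≈ 20.0 cfs

Direct runoff: 0.0, 12.0, 30.0, 20.0, 14.0, 9.0, 25.0, 11.0, 3.0, 2.0, 1.0, 0.0 cfs; ΣQ_DR = 127.0 cfs, peak = 30.0 cfs.
Runoff depth d = ΣQ_DR·Δt / A = 127.0 × 1800 / (0.0656 mi²) = 1.500 in.
The 1-inch UH is the DRH scaled by (1 in)/d, so U_p = 30.0 × 1/1.500 = 20.0 cfs.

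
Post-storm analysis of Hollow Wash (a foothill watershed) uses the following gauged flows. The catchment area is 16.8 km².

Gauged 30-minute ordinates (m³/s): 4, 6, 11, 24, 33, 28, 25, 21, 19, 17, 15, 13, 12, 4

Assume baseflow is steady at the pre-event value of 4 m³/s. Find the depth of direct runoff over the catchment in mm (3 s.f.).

d ≈ 18.9 mm

Direct runoff: 0.0, 2.0, 7.0, 20.0, 29.0, 24.0, 21.0, 17.0, 15.0, 13.0, 11.0, 9.0, 8.0, 0.0 m³/s; ΣQ_DR = 176.0 m³/s.
V = ΣQ_DR · Δt = 176.0 × 1800 s = 3.168 × 10^5 m³.
Over A = 16.8 km², depth = V / A = 18.9 mm.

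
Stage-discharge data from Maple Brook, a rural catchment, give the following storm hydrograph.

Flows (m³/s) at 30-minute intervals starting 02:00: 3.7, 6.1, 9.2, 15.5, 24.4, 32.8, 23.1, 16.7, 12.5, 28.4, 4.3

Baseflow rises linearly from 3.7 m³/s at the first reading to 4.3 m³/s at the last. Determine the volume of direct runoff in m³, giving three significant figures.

Direct-runoff ordinates (Q − Q_b): 0.00, 2.34, 5.38, 11.62, 20.46, 28.80, 19.04, 12.58, 8.32, 24.16, 0.00 m³/s.
ΣQ_DR = 132.7 m³/s.
With Δt = 0.5 h = 1800 s, V = ΣQ_DR · Δt = 132.7 × 1800 = 2.39 × 10^5 m³.

V ≈ 2.39 × 10^5 m³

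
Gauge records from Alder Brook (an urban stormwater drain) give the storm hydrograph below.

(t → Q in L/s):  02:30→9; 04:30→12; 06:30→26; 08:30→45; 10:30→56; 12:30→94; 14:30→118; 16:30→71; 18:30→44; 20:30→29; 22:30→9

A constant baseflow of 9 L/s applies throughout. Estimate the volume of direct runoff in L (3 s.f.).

V ≈ 2.98 × 10^6 L

Direct-runoff ordinates (Q − Q_b): 0.0, 3.0, 17.0, 36.0, 47.0, 85.0, 109.0, 62.0, 35.0, 20.0, 0.0 L/s.
ΣQ_DR = 414.0 L/s.
With Δt = 2 h = 7200 s, V = ΣQ_DR · Δt = 414.0 × 7200 = 2.98 × 10^6 L.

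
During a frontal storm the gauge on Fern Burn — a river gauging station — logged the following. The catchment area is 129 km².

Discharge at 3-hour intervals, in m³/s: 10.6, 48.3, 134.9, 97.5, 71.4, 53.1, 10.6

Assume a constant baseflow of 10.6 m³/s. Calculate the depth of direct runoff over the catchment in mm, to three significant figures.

d ≈ 29.5 mm

Direct runoff: 0.0, 37.7, 124.3, 86.9, 60.8, 42.5, 0.0 m³/s; ΣQ_DR = 352.2 m³/s.
V = ΣQ_DR · Δt = 352.2 × 10800 s = 3.804 × 10^6 m³.
Over A = 129 km², depth = V / A = 29.5 mm.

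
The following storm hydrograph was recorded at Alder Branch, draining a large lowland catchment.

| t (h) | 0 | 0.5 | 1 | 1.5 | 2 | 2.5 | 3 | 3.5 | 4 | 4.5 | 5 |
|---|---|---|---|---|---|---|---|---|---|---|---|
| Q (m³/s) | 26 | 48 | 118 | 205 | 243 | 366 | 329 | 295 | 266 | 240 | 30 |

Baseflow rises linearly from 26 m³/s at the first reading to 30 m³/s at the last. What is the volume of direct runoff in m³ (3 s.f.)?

Direct-runoff ordinates (Q − Q_b): 0.00, 21.60, 91.20, 177.80, 215.40, 338.00, 300.60, 266.20, 236.80, 210.40, 0.00 m³/s.
ΣQ_DR = 1858 m³/s.
With Δt = 0.5 h = 1800 s, V = ΣQ_DR · Δt = 1858 × 1800 = 3.34 × 10^6 m³.

V ≈ 3.34 × 10^6 m³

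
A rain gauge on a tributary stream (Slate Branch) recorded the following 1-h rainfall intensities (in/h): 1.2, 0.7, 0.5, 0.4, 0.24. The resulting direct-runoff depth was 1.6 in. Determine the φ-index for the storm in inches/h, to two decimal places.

Only the 4 blocks with intensity above φ contribute runoff: 1.2, 0.7, 0.5, 0.4 in/h.
Σ(I−φ)·Δt = d  ⇒  (1.2+0.7+0.5+0.4 − 4φ)·1 = 1.6
φ = (2.800 − 1.6/1) / 4 = 0.30 in/h.

φ ≈ 0.30 in/h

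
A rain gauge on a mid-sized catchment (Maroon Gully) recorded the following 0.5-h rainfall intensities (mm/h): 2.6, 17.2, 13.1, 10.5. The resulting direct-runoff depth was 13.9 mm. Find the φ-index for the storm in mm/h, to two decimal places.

φ ≈ 4.33 mm/h

Only the 3 blocks with intensity above φ contribute runoff: 17.2, 13.1, 10.5 mm/h.
Σ(I−φ)·Δt = d  ⇒  (17.2+13.1+10.5 − 3φ)·0.5 = 13.9
φ = (40.80 − 13.9/0.5) / 3 = 4.33 mm/h.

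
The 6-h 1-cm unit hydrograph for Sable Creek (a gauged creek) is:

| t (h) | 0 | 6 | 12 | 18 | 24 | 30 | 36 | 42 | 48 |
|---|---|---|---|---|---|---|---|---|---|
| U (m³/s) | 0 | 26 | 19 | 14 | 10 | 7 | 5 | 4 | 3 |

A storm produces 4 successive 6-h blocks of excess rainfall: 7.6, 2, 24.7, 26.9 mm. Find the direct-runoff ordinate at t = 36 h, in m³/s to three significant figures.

Q ≈ 67.6 m³/s

By discrete convolution, Q_j = Σ (P_i / 10 mm) · U_{j−i}.
At t = 36 h (j=6): Q = (7.6/10)·5 + (2/10)·7 + (24.7/10)·10 + (26.9/10)·14 = 67.6 m³/s.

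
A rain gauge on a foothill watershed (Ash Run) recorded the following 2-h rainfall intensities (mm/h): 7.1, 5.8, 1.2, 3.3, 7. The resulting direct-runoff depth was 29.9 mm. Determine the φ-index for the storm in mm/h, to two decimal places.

φ ≈ 2.06 mm/h

Only the 4 blocks with intensity above φ contribute runoff: 7.1, 5.8, 3.3, 7 mm/h.
Σ(I−φ)·Δt = d  ⇒  (7.1+5.8+3.3+7 − 4φ)·2 = 29.9
φ = (23.20 − 29.9/2) / 4 = 2.06 mm/h.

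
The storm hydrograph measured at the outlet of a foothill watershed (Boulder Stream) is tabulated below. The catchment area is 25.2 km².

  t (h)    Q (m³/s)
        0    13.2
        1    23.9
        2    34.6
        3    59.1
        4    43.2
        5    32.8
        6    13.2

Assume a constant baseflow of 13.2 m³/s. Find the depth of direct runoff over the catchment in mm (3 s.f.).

d ≈ 18.2 mm

Direct runoff: 0.0, 10.7, 21.4, 45.9, 30.0, 19.6, 0.0 m³/s; ΣQ_DR = 127.6 m³/s.
V = ΣQ_DR · Δt = 127.6 × 3600 s = 4.594 × 10^5 m³.
Over A = 25.2 km², depth = V / A = 18.2 mm.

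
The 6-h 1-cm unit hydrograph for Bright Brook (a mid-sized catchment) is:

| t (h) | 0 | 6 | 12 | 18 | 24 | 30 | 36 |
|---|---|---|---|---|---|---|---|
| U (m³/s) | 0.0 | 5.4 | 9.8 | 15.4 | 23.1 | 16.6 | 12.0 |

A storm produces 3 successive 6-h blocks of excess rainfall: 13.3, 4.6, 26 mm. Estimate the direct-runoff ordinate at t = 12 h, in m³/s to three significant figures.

Q ≈ 15.5 m³/s

By discrete convolution, Q_j = Σ (P_i / 10 mm) · U_{j−i}.
At t = 12 h (j=2): Q = (13.3/10)·9.8 + (4.6/10)·5.4 + (26/10)·0.0 = 15.5 m³/s.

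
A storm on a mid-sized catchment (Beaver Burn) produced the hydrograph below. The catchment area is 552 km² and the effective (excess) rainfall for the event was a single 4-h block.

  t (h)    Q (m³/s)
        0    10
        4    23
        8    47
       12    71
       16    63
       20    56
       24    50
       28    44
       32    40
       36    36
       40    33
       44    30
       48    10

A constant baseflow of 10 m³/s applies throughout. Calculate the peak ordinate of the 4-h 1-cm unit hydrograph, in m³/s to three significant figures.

Direct runoff: 0.0, 13.0, 37.0, 61.0, 53.0, 46.0, 40.0, 34.0, 30.0, 26.0, 23.0, 20.0, 0.0 m³/s; ΣQ_DR = 383.0 m³/s, peak = 61.0 m³/s.
Runoff depth d = ΣQ_DR·Δt / A = 383.0 × 14400 / (552 km²) = 9.991 mm.
The 1-cm UH is the DRH scaled by (10 mm)/d, so U_p = 61.0 × 10/9.991 = 61.1 m³/s.

U_p ≈ 61.1 m³/s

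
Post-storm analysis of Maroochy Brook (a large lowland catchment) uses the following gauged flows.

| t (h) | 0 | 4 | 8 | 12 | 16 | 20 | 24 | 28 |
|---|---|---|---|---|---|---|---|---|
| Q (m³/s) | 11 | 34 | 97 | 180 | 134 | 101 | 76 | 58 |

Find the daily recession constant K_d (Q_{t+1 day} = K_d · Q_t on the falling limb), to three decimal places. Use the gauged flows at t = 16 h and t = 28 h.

K_d ≈ 0.187

Between t = 16 h and t = 28 h the flow falls from 134 to 58 m³/s over 3×4 h = 12 h.
Per-interval ratio K = (58/134)^(1/3) = 0.7564; K_d = K^(24/4) = 0.187.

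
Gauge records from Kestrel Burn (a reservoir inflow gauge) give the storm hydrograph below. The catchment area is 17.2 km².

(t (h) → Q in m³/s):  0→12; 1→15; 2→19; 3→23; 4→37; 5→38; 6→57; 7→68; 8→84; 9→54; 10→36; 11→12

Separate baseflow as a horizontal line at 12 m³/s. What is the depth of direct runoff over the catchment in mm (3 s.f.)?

Direct runoff: 0.0, 3.0, 7.0, 11.0, 25.0, 26.0, 45.0, 56.0, 72.0, 42.0, 24.0, 0.0 m³/s; ΣQ_DR = 311.0 m³/s.
V = ΣQ_DR · Δt = 311.0 × 3600 s = 1.120 × 10^6 m³.
Over A = 17.2 km², depth = V / A = 65.1 mm.

d ≈ 65.1 mm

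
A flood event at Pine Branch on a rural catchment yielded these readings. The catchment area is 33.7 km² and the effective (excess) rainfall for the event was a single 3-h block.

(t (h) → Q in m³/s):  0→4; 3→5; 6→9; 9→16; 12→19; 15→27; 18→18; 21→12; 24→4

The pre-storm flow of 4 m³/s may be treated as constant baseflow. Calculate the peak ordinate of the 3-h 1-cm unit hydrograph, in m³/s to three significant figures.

U_p ≈ 9.20 m³/s

Direct runoff: 0.0, 1.0, 5.0, 12.0, 15.0, 23.0, 14.0, 8.0, 0.0 m³/s; ΣQ_DR = 78.00 m³/s, peak = 23.0 m³/s.
Runoff depth d = ΣQ_DR·Δt / A = 78.00 × 10800 / (33.7 km²) = 25.00 mm.
The 1-cm UH is the DRH scaled by (10 mm)/d, so U_p = 23.0 × 10/25.00 = 9.20 m³/s.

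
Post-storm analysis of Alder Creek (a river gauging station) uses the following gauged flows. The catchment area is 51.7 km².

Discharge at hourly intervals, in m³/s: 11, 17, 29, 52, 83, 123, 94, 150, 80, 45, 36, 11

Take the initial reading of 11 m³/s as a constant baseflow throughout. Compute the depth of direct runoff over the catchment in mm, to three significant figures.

Direct runoff: 0.0, 6.0, 18.0, 41.0, 72.0, 112.0, 83.0, 139.0, 69.0, 34.0, 25.0, 0.0 m³/s; ΣQ_DR = 599.0 m³/s.
V = ΣQ_DR · Δt = 599.0 × 3600 s = 2.156 × 10^6 m³.
Over A = 51.7 km², depth = V / A = 41.7 mm.

d ≈ 41.7 mm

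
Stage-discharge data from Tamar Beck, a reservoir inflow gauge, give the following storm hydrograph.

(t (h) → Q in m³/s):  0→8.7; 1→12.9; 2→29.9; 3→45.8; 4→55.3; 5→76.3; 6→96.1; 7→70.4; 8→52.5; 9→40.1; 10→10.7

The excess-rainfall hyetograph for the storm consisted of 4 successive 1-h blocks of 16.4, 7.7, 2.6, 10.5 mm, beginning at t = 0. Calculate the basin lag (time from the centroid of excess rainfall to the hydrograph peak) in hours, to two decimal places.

Centroid of excess rainfall: t_c = Σ P_i·t̄_i / ΣP_i = 1.6935 h (block centres at 0.5, 1.5, 2.5, 3.5 h).
Hydrograph peak occurs at t = 6 h, so basin lag t_L = 6 − 1.6935 = 4.31 h.

t_L ≈ 4.31 h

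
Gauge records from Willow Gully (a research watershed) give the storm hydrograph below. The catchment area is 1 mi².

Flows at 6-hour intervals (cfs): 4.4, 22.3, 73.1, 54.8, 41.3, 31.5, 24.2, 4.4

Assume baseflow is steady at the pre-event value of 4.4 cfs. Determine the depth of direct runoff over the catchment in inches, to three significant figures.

d ≈ 2.05 in

Direct runoff: 0.0, 17.9, 68.7, 50.4, 36.9, 27.1, 19.8, 0.0 cfs; ΣQ_DR = 220.8 cfs.
V = ΣQ_DR · Δt = 220.8 × 21600 s = 4.769 × 10^6 ft³.
Over A = 1 mi², depth = V / A = 2.05 in.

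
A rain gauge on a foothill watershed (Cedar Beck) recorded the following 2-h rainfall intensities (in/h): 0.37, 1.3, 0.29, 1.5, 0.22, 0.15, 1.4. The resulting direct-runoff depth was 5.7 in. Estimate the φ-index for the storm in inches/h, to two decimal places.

Only the 3 blocks with intensity above φ contribute runoff: 1.3, 1.5, 1.4 in/h.
Σ(I−φ)·Δt = d  ⇒  (1.3+1.5+1.4 − 3φ)·2 = 5.7
φ = (4.200 − 5.7/2) / 3 = 0.45 in/h.

φ ≈ 0.45 in/h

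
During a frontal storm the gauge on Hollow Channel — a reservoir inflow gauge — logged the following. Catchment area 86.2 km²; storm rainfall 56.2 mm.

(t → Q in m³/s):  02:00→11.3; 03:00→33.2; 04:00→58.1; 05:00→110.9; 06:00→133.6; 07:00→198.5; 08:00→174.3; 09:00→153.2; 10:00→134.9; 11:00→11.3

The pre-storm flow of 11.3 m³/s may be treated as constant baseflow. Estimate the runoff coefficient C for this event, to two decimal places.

ΣQ_DR = 906.3 m³/s; V = ΣQ_DR·Δt = 3.263 × 10^6 m³.
Runoff depth d = V / A = 37.85 mm.
C = d / P = 37.85 / 56.2 = 0.67.

C ≈ 0.67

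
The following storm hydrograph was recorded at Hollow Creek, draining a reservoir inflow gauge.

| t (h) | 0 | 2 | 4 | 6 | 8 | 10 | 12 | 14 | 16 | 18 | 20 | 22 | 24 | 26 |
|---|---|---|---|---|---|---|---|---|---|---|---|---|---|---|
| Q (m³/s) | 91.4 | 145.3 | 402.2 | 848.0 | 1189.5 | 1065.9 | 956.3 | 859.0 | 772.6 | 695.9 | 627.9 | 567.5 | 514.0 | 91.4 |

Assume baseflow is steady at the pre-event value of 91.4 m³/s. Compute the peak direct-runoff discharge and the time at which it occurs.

Subtracting baseflow gives direct-runoff ordinates: 0.0, 53.9, 310.8, 756.6, 1098.1, 974.5, 864.9, 767.6, 681.2, 604.5, 536.5, 476.1, 422.6, 0.0 m³/s.
The maximum is 1098.1 m³/s, occurring at the reading for t = 8 h.

Q_p = 1098.1 m³/s at t = 8 h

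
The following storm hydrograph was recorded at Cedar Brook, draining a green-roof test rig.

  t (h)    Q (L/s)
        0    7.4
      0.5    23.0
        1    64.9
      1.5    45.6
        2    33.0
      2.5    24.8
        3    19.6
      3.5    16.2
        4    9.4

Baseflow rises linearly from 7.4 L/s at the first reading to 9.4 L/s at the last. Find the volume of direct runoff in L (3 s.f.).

V ≈ 3.03 × 10^5 L

Direct-runoff ordinates (Q − Q_b): 0.00, 15.35, 57.00, 37.45, 24.60, 16.15, 10.70, 7.05, 0.00 L/s.
ΣQ_DR = 168.3 L/s.
With Δt = 0.5 h = 1800 s, V = ΣQ_DR · Δt = 168.3 × 1800 = 3.03 × 10^5 L.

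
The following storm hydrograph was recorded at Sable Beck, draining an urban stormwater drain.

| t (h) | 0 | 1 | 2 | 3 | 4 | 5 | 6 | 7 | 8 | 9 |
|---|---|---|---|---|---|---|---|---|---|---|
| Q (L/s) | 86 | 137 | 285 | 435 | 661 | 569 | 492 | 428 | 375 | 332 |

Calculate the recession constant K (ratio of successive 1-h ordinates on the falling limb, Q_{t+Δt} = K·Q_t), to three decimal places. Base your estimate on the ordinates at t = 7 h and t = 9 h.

K ≈ 0.881

Using the recession-limb readings at t = 7 h and t = 9 h: Q falls from 428 to 332 L/s over 2 intervals.
K = (Q₂/Q₁)^(1/2) = (332/428)^(1/2) = 0.881.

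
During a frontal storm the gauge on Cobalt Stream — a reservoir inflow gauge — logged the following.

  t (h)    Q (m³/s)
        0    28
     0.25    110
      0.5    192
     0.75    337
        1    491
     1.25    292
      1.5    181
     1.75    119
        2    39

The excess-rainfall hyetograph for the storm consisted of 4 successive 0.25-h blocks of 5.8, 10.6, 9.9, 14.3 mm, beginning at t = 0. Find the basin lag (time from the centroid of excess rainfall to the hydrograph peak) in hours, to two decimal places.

Centroid of excess rainfall: t_c = Σ P_i·t̄_i / ΣP_i = 0.5764 h (block centres at 0.125, 0.375, 0.625, 0.875 h).
Hydrograph peak occurs at t = 1 h, so basin lag t_L = 1 − 0.5764 = 0.42 h.

t_L ≈ 0.42 h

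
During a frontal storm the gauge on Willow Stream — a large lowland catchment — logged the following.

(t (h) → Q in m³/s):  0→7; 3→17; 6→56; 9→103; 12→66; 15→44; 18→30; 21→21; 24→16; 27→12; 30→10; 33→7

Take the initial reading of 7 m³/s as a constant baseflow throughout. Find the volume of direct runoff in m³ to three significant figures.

V ≈ 3.29 × 10^6 m³

Direct-runoff ordinates (Q − Q_b): 0.0, 10.0, 49.0, 96.0, 59.0, 37.0, 23.0, 14.0, 9.0, 5.0, 3.0, 0.0 m³/s.
ΣQ_DR = 305.0 m³/s.
With Δt = 3 h = 10800 s, V = ΣQ_DR · Δt = 305.0 × 10800 = 3.29 × 10^6 m³.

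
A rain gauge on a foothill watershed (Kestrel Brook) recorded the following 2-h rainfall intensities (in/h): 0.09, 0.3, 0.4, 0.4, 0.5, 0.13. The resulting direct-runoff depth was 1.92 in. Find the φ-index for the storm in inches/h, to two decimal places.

φ ≈ 0.16 in/h

Only the 4 blocks with intensity above φ contribute runoff: 0.3, 0.4, 0.4, 0.5 in/h.
Σ(I−φ)·Δt = d  ⇒  (0.3+0.4+0.4+0.5 − 4φ)·2 = 1.92
φ = (1.600 − 1.92/2) / 4 = 0.16 in/h.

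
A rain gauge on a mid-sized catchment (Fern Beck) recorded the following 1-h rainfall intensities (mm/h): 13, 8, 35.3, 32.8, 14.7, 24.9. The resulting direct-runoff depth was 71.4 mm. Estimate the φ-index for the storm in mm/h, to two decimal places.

Only the 5 blocks with intensity above φ contribute runoff: 13, 35.3, 32.8, 14.7, 24.9 mm/h.
Σ(I−φ)·Δt = d  ⇒  (13+35.3+32.8+14.7+24.9 − 5φ)·1 = 71.4
φ = (120.7 − 71.4/1) / 5 = 9.86 mm/h.

φ ≈ 9.86 mm/h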